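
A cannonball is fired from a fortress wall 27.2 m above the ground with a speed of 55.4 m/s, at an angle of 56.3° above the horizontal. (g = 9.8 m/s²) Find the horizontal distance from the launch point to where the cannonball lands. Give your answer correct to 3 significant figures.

Components: v_x = 55.4 cos 56.3° = 30.74 m/s, v_y = 55.4 sin 56.3° = 46.09 m/s.
Vertical: 0 = 27.2 + 46.09 t − ½(9.8) t² ⇒ 4.900 t² − 46.09 t − 27.2 = 0.
t = [46.09 + √(2124 + 533.1)] / 9.800 = 9.963 s.
Horizontal: R = v_x · t = 30.74 × 9.963 = 306 m.

306 m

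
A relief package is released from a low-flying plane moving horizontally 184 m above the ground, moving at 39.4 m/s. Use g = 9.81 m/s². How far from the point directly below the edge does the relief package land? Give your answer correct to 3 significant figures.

Initial vertical velocity is zero, so the fall time comes from h = ½ g t²: t = √(2 × 184 / 9.81) = 6.125 s.
Horizontal motion is uniform at 39.4 m/s, so x = 39.4 × 6.125 = 241 m.

241 m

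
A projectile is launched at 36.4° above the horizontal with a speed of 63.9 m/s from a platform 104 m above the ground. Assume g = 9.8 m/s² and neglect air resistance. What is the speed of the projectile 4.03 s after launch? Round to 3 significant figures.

v_x = 63.9 cos 36.4° = 51.43 m/s (constant).
v_y(t) = 63.9 sin 36.4° − g t = 37.92 − 9.8 × 4.03 = -1.574 m/s.
Speed = √(v_x² + v_y²) = √(2645 + 2.477) = 51.5 m/s.

51.5 m/s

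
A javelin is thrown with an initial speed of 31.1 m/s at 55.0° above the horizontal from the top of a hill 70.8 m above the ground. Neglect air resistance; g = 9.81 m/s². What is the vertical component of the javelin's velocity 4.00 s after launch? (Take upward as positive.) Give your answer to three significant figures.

Initial vertical component: v_y0 = 31.1 sin 55.0° = 25.48 m/s.
v_y(t) = v_y0 − g t = 25.48 − 9.81 × 4.00 = -13.8 m/s.

-13.8 m/s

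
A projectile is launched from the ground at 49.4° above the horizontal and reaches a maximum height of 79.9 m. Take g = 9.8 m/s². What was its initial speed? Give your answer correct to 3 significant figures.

52.1 m/s

At maximum height v_y = 0, so (v₀ sin θ)² = 2 g H.
v₀ sin 49.4° = √(2 × 9.8 × 79.9) = 39.57 m/s.
v₀ = 39.57 / sin 49.4° = 39.57 / 0.7593 = 52.1 m/s.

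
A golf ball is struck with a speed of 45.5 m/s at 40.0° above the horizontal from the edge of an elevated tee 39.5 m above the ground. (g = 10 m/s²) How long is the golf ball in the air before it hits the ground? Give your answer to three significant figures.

Vertical component: v_y = 45.5 sin 40.0° = 29.25 m/s.
Taking up as positive with launch at y = 39.5 m, landing at y = 0: 0 = 39.5 + 29.25 t − ½(10) t².
Solving 5.000 t² − 29.25 t − 39.5 = 0 gives t = [29.25 + √(29.25² + 4·5.000·39.5)] / 10.00 = 6.98 s.

6.98 s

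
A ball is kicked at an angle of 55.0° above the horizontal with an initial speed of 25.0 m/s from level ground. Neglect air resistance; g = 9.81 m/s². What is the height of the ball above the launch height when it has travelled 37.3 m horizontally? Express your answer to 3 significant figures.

20.1 m

v_x = 25.0 cos 55.0° = 14.34 m/s, v_y0 = 25.0 sin 55.0° = 20.48 m/s.
Time to reach x = 37.3 m: t = x / v_x = 37.3 / 14.34 = 2.601 s.
y = v_y0 t − ½ g t² = 20.48×2.601 − 4.905×2.601² = 20.1 m.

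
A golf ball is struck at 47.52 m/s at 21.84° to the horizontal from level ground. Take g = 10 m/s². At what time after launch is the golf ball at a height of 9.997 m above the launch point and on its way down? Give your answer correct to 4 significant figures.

2.829 s

v_y0 = 47.52 sin 21.84° = 17.678 m/s.
Set y = v_y0 t − ½ g t² = 9.997: 5.000 t² − 17.678 t + 9.997 = 0.
t = [17.678 ± √(312.51 − 199.94)] / 10 = (17.678 ± 10.610) / 10, giving t = 0.7068 s or t = 2.829 s.
On the way down corresponds to the larger root: t = 2.829 s.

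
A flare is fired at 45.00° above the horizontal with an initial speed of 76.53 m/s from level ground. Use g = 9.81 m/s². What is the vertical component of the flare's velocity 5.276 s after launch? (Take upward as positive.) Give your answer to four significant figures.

2.357 m/s

Initial vertical component: v_y0 = 76.53 sin 45.00° = 54.115 m/s.
v_y(t) = v_y0 − g t = 54.115 − 9.81 × 5.276 = 2.357 m/s.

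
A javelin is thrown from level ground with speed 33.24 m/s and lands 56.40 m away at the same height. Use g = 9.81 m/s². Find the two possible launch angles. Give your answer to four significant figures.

Level-ground range: R = v₀² sin(2θ)/g ⇒ sin 2θ = R g / v₀² = 56.40×9.81/33.24² = 0.5008.
2θ = arcsin(0.5008) = 30.053° or 180° − 30.053° = 149.947°.
So θ = 15.03° or θ = 74.97°.

15.03° and 74.97°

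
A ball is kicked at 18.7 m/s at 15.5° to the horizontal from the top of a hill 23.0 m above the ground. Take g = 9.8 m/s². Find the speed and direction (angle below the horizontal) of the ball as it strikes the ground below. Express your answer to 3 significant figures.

v_x = 18.7 cos 15.5° = 18.02 m/s (constant).
|v_y| at impact = √((4.997)² + 2×9.8×23.0) = 21.81 m/s.
Speed = √(18.02² + 21.81²) = 28.3 m/s; angle = arctan(21.81/18.02) = 50.4° below horizontal.

28.3 m/s at 50.4° below the horizontal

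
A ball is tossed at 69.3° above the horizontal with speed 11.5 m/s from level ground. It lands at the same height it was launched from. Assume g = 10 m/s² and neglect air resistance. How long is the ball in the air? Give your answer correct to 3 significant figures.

Vertical component: v_y = 11.5 sin 69.3° = 10.76 m/s.
For a projectile landing at launch height, time of flight is t = 2 v_y / g = 2 × 10.76 / 10 = 2.15 s.

2.15 s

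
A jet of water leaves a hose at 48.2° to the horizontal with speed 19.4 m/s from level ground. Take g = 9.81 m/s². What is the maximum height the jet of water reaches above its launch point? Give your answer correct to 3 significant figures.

10.7 m

Vertical component of launch velocity: v_y = 19.4 sin 48.2° = 14.46 m/s.
At the highest point the vertical velocity is zero, so v_y² = 2 g h_max.
h_max = (14.46)² / (2 × 9.81) = 209.1 / 19.62 = 10.7 m.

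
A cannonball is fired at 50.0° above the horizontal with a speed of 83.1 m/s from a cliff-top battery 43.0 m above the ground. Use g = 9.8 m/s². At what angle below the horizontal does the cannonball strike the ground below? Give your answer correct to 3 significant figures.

v_x = 83.1 cos 50.0° = 53.42 m/s.
At impact |v_y| = √(v_y0² + 2 g h) = √(63.66² + 2×9.8×43.0) = 69.97 m/s.
Angle below horizontal = arctan(|v_y| / v_x) = arctan(69.97 / 53.42) = 52.6°.

52.6°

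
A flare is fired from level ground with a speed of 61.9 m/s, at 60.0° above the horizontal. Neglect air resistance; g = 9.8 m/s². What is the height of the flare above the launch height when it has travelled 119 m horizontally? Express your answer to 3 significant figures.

v_x = 61.9 cos 60.0° = 30.95 m/s, v_y0 = 61.9 sin 60.0° = 53.61 m/s.
Time to reach x = 119 m: t = x / v_x = 119 / 30.95 = 3.845 s.
y = v_y0 t − ½ g t² = 53.61×3.845 − 4.900×3.845² = 134 m.

134 m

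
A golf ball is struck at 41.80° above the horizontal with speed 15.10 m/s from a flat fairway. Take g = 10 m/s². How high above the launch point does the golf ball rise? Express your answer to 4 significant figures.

Vertical component of launch velocity: v_y = 15.10 sin 41.80° = 10.065 m/s.
At the highest point the vertical velocity is zero, so v_y² = 2 g h_max.
h_max = (10.065)² / (2 × 10) = 101.30 / 20.00 = 5.065 m.

5.065 m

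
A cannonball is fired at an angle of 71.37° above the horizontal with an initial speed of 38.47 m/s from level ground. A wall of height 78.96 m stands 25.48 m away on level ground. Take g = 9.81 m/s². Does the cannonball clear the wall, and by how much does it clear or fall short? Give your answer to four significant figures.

v_x = 38.47 cos 71.37° = 12.289 m/s; v_y0 = 38.47 sin 71.37° = 36.454 m/s.
Time to reach the wall: t = 25.48 / 12.289 = 2.0734 s.
Height at that point: y = 36.454×2.0734 − 4.905×2.0734² = 54.497 m.
That is 78.96 − 54.497 = 24.46 m below the top of the wall, so the cannonball does not clear it.

No — it falls 24.46 m short of clearing the wall.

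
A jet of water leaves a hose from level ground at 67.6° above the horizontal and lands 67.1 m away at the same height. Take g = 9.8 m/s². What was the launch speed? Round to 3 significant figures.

On level ground, R = v₀² sin(2θ) / g, so v₀ = √(R g / sin 2θ).
sin(2 × 67.6°) = 0.7046.
v₀ = √(67.1 × 9.8 / 0.7046) = √933.3 = 30.5 m/s.

30.5 m/s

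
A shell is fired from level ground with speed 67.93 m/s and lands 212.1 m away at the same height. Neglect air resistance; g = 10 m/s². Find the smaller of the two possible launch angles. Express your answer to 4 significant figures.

Level-ground range: R = v₀² sin(2θ)/g ⇒ sin 2θ = R g / v₀² = 212.1×10/67.93² = 0.4596.
2θ = arcsin(0.4596) = 27.361° or 180° − 27.361° = 152.639°.
So θ = 13.68° or θ = 76.32°.

13.68°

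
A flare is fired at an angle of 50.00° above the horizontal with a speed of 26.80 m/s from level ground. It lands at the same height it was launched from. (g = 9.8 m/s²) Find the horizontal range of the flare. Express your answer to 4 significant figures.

72.18 m

Components: v_x = 26.80 cos 50.00° = 17.227 m/s, v_y = 26.80 sin 50.00° = 20.530 m/s.
Time of flight (same landing height): t = 2 v_y / g = 2 × 20.530 / 9.8 = 4.1898 s.
Range: R = v_x · t = 17.227 × 4.1898 = 72.18 m.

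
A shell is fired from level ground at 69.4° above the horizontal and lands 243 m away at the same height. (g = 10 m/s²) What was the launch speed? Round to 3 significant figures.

On level ground, R = v₀² sin(2θ) / g, so v₀ = √(R g / sin 2θ).
sin(2 × 69.4°) = 0.6587.
v₀ = √(243 × 10 / 0.6587) = √3689 = 60.7 m/s.

60.7 m/s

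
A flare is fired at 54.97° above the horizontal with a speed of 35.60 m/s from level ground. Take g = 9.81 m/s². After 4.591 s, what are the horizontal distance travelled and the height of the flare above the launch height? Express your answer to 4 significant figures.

v_x = 35.60 cos 54.97° = 20.435 m/s; v_y0 = 35.60 sin 54.97° = 29.151 m/s.
x = v_x t = 20.435 × 4.591 = 93.82 m.
y = v_y0 t − ½ g t² = 29.151×4.591 − 4.905×4.591² = 30.45 m.

x = 93.82 m, y = 30.45 m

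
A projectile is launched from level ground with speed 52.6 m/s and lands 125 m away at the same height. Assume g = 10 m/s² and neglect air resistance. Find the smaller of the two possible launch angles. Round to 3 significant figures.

13.4°

Level-ground range: R = v₀² sin(2θ)/g ⇒ sin 2θ = R g / v₀² = 125×10/52.6² = 0.4518.
2θ = arcsin(0.4518) = 26.86° or 180° − 26.86° = 153.14°.
So θ = 13.4° or θ = 76.6°.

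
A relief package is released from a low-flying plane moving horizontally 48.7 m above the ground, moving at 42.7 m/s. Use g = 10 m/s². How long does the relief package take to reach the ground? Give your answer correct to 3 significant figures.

3.12 s

The horizontal speed doesn't affect the fall. With v_y0 = 0, h = ½ g t².
t = √(2 × 48.7 / 10) = √9.740 = 3.12 s.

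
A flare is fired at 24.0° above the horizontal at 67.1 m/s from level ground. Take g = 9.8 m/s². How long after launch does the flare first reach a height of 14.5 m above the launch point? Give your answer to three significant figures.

0.595 s

v_y0 = 67.1 sin 24.0° = 27.29 m/s.
Set y = v_y0 t − ½ g t² = 14.5: 4.900 t² − 27.29 t + 14.5 = 0.
t = [27.29 ± √(744.7 − 284.2)] / 9.8 = (27.29 ± 21.46) / 9.8, giving t = 0.595 s or t = 4.97 s.
The flare is on the way up at the first time, so t = 0.595 s.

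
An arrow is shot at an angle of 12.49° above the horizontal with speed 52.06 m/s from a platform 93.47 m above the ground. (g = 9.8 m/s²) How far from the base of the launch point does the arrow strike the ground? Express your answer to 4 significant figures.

287.9 m

Components: v_x = 52.06 cos 12.49° = 50.828 m/s, v_y = 52.06 sin 12.49° = 11.259 m/s.
Vertical: 0 = 93.47 + 11.259 t − ½(9.8) t² ⇒ 4.900 t² − 11.259 t − 93.47 = 0.
t = [11.259 + √(126.77 + 1832.0)] / 9.800 = 5.6650 s.
Horizontal: R = v_x · t = 50.828 × 5.6650 = 287.9 m.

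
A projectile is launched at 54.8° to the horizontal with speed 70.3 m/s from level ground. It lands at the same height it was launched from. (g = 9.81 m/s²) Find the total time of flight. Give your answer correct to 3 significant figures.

11.7 s

Vertical component: v_y = 70.3 sin 54.8° = 57.45 m/s.
For a projectile landing at launch height, time of flight is t = 2 v_y / g = 2 × 57.45 / 9.81 = 11.7 s.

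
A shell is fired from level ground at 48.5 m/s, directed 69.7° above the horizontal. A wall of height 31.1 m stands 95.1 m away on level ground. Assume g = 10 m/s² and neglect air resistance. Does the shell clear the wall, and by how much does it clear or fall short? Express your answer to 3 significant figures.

v_x = 48.5 cos 69.7° = 16.83 m/s; v_y0 = 48.5 sin 69.7° = 45.49 m/s.
Time to reach the wall: t = 95.1 / 16.83 = 5.651 s.
Height at that point: y = 45.49×5.651 − 5.000×5.651² = 97.39 m.
That is 97.39 − 31.1 = 66.3 m above the top of the wall, so the shell clears it.

Yes — it clears the wall by 66.3 m.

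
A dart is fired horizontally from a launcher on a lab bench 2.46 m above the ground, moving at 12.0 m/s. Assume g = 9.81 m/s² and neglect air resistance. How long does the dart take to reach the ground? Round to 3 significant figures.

0.708 s

The horizontal speed doesn't affect the fall. With v_y0 = 0, h = ½ g t².
t = √(2 × 2.46 / 9.81) = √0.5015 = 0.708 s.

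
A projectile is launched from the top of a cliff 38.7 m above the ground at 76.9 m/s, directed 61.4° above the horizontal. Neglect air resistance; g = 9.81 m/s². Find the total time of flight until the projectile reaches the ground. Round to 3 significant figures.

Vertical component: v_y = 76.9 sin 61.4° = 67.52 m/s.
Taking up as positive with launch at y = 38.7 m, landing at y = 0: 0 = 38.7 + 67.52 t − ½(9.81) t².
Solving 4.905 t² − 67.52 t − 38.7 = 0 gives t = [67.52 + √(67.52² + 4·4.905·38.7)] / 9.810 = 14.3 s.

14.3 s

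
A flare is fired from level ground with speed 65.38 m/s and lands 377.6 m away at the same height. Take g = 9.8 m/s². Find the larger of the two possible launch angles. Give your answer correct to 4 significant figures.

Level-ground range: R = v₀² sin(2θ)/g ⇒ sin 2θ = R g / v₀² = 377.6×9.8/65.38² = 0.8657.
2θ = arcsin(0.8657) = 59.963° or 180° − 59.963° = 120.037°.
So θ = 29.98° or θ = 60.02°.

60.02°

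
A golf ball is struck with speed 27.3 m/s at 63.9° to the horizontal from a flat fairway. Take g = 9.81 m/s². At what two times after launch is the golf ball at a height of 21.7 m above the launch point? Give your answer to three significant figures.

1.15 s and 3.85 s

v_y0 = 27.3 sin 63.9° = 24.52 m/s.
Set y = v_y0 t − ½ g t² = 21.7: 4.905 t² − 24.52 t + 21.7 = 0.
t = [24.52 ± √(601.2 − 425.8)] / 9.81 = (24.52 ± 13.24) / 9.81, giving t = 1.15 s or t = 3.85 s.
So the golf ball is at 21.7 m at t = 1.15 s (rising) and t = 3.85 s (falling).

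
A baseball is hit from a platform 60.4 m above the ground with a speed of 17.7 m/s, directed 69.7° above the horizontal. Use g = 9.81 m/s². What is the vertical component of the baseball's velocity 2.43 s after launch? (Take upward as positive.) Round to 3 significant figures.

Initial vertical component: v_y0 = 17.7 sin 69.7° = 16.60 m/s.
v_y(t) = v_y0 − g t = 16.60 − 9.81 × 2.43 = -7.24 m/s.

-7.24 m/s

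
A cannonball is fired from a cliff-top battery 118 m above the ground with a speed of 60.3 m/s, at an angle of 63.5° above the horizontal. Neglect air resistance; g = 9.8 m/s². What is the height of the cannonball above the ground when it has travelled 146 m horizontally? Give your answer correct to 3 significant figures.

267 m

v_x = 60.3 cos 63.5° = 26.91 m/s, v_y0 = 60.3 sin 63.5° = 53.96 m/s.
Time to reach x = 146 m: t = x / v_x = 146 / 26.91 = 5.425 s.
y = 118 + v_y0 t − ½ g t² = 118 + 53.96×5.425 − 4.900×5.425² = 267 m.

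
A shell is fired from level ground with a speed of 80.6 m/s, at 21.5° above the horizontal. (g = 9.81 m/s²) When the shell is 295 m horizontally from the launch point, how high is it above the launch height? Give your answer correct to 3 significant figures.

v_x = 80.6 cos 21.5° = 74.99 m/s, v_y0 = 80.6 sin 21.5° = 29.54 m/s.
Time to reach x = 295 m: t = x / v_x = 295 / 74.99 = 3.934 s.
y = v_y0 t − ½ g t² = 29.54×3.934 − 4.905×3.934² = 40.3 m.

40.3 m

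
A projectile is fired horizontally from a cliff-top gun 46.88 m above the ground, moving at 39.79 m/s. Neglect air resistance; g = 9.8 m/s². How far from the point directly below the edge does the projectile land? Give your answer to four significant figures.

Initial vertical velocity is zero, so the fall time comes from h = ½ g t²: t = √(2 × 46.88 / 9.8) = 3.0931 s.
Horizontal motion is uniform at 39.79 m/s, so x = 39.79 × 3.0931 = 123.1 m.

123.1 m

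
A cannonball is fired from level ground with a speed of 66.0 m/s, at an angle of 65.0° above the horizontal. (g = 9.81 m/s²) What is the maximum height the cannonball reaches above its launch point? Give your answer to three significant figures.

182 m

Vertical component of launch velocity: v_y = 66.0 sin 65.0° = 59.82 m/s.
At the highest point the vertical velocity is zero, so v_y² = 2 g h_max.
h_max = (59.82)² / (2 × 9.81) = 3578 / 19.62 = 182 m.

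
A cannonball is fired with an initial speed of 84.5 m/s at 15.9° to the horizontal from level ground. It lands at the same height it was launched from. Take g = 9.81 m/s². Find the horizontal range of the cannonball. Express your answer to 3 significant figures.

Components: v_x = 84.5 cos 15.9° = 81.27 m/s, v_y = 84.5 sin 15.9° = 23.15 m/s.
Time of flight (same landing height): t = 2 v_y / g = 2 × 23.15 / 9.81 = 4.720 s.
Range: R = v_x · t = 81.27 × 4.720 = 384 m.

384 m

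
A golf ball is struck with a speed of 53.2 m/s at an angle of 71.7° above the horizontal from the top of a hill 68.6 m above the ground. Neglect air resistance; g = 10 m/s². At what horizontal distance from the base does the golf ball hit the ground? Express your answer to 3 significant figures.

189 m

Components: v_x = 53.2 cos 71.7° = 16.70 m/s, v_y = 53.2 sin 71.7° = 50.51 m/s.
Vertical: 0 = 68.6 + 50.51 t − ½(10) t² ⇒ 5.000 t² − 50.51 t − 68.6 = 0.
t = [50.51 + √(2551 + 1372)] / 10.00 = 11.31 s.
Horizontal: R = v_x · t = 16.70 × 11.31 = 189 m.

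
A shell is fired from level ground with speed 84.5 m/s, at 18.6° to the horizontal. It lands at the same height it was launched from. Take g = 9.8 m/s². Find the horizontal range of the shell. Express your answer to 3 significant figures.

441 m

For level ground, R = v₀² sin(2θ) / g.
sin(2 × 18.6°) = sin 37.20° = 0.6046.
R = (84.5)² × 0.6046 / 9.8 = 441 m.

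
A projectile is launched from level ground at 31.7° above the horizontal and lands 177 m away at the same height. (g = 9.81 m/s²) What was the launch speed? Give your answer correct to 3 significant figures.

44.1 m/s

On level ground, R = v₀² sin(2θ) / g, so v₀ = √(R g / sin 2θ).
sin(2 × 31.7°) = 0.8942.
v₀ = √(177 × 9.81 / 0.8942) = √1942 = 44.1 m/s.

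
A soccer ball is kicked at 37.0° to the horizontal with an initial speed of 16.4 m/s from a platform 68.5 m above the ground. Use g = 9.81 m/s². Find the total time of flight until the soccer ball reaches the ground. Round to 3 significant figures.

4.88 s

Vertical component: v_y = 16.4 sin 37.0° = 9.870 m/s.
Taking up as positive with launch at y = 68.5 m, landing at y = 0: 0 = 68.5 + 9.870 t − ½(9.81) t².
Solving 4.905 t² − 9.870 t − 68.5 = 0 gives t = [9.870 + √(9.870² + 4·4.905·68.5)] / 9.810 = 4.88 s.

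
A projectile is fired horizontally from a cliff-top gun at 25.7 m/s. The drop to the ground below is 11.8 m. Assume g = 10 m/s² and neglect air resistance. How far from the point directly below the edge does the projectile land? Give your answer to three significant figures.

Initial vertical velocity is zero, so the fall time comes from h = ½ g t²: t = √(2 × 11.8 / 10) = 1.536 s.
Horizontal motion is uniform at 25.7 m/s, so x = 25.7 × 1.536 = 39.5 m.

39.5 m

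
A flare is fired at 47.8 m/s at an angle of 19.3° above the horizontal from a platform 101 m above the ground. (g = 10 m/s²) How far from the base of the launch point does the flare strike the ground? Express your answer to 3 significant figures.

Components: v_x = 47.8 cos 19.3° = 45.11 m/s, v_y = 47.8 sin 19.3° = 15.80 m/s.
Vertical: 0 = 101 + 15.80 t − ½(10) t² ⇒ 5.000 t² − 15.80 t − 101 = 0.
t = [15.80 + √(249.6 + 2020)] / 10.00 = 6.344 s.
Horizontal: R = v_x · t = 45.11 × 6.344 = 286 m.

286 m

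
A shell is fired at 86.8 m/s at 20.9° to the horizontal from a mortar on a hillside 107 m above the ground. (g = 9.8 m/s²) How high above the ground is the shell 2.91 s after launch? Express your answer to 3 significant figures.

v_y0 = 86.8 sin 20.9° = 30.96 m/s.
y(t) = 107 + v_y0 t − ½ g t² = 107 + 30.96×2.91 − ½×9.8×2.91² = 156 m.

156 m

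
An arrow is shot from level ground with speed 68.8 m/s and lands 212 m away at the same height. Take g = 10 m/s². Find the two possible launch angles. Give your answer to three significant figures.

Level-ground range: R = v₀² sin(2θ)/g ⇒ sin 2θ = R g / v₀² = 212×10/68.8² = 0.4479.
2θ = arcsin(0.4479) = 26.61° or 180° − 26.61° = 153.39°.
So θ = 13.3° or θ = 76.7°.

13.3° and 76.7°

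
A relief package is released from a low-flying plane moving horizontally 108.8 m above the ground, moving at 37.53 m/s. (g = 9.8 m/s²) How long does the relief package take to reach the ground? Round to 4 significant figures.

4.712 s

The horizontal speed doesn't affect the fall. With v_y0 = 0, h = ½ g t².
t = √(2 × 108.8 / 9.8) = √22.204 = 4.712 s.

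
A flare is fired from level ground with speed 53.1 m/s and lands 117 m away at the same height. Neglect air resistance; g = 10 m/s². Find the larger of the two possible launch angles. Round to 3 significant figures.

77.7°

Level-ground range: R = v₀² sin(2θ)/g ⇒ sin 2θ = R g / v₀² = 117×10/53.1² = 0.4150.
2θ = arcsin(0.4150) = 24.52° or 180° − 24.52° = 155.48°.
So θ = 12.3° or θ = 77.7°.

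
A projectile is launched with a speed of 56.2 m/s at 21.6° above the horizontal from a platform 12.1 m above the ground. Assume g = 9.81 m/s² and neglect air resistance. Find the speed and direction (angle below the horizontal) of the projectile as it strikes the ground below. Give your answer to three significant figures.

58.3 m/s at 26.3° below the horizontal

v_x = 56.2 cos 21.6° = 52.25 m/s (constant).
|v_y| at impact = √((20.69)² + 2×9.81×12.1) = 25.80 m/s.
Speed = √(52.25² + 25.80²) = 58.3 m/s; angle = arctan(25.80/52.25) = 26.3° below horizontal.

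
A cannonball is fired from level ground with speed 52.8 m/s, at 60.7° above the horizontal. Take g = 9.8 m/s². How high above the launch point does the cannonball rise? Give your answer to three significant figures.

108 m

Vertical component of launch velocity: v_y = 52.8 sin 60.7° = 46.05 m/s.
At the highest point the vertical velocity is zero, so v_y² = 2 g h_max.
h_max = (46.05)² / (2 × 9.8) = 2121 / 19.60 = 108 m.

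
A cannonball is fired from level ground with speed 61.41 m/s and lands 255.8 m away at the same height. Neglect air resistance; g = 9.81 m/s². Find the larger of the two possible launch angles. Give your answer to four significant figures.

Level-ground range: R = v₀² sin(2θ)/g ⇒ sin 2θ = R g / v₀² = 255.8×9.81/61.41² = 0.6654.
2θ = arcsin(0.6654) = 41.713° or 180° − 41.713° = 138.287°.
So θ = 20.86° or θ = 69.14°.

69.14°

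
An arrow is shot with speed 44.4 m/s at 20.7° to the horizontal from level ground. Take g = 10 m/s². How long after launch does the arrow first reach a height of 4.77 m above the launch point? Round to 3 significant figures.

v_y0 = 44.4 sin 20.7° = 15.69 m/s.
Set y = v_y0 t − ½ g t² = 4.77: 5.000 t² − 15.69 t + 4.77 = 0.
t = [15.69 ± √(246.2 − 95.40)] / 10 = (15.69 ± 12.28) / 10, giving t = 0.341 s or t = 2.80 s.
The arrow is on the way up at the first time, so t = 0.341 s.

0.341 s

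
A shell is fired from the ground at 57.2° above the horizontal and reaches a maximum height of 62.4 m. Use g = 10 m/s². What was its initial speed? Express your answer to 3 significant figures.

At maximum height v_y = 0, so (v₀ sin θ)² = 2 g H.
v₀ sin 57.2° = √(2 × 10 × 62.4) = 35.33 m/s.
v₀ = 35.33 / sin 57.2° = 35.33 / 0.8406 = 42.0 m/s.

42.0 m/s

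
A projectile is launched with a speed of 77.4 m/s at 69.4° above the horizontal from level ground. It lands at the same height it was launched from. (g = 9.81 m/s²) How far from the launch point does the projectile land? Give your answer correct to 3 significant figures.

402 m

Components: v_x = 77.4 cos 69.4° = 27.23 m/s, v_y = 77.4 sin 69.4° = 72.45 m/s.
Time of flight (same landing height): t = 2 v_y / g = 2 × 72.45 / 9.81 = 14.77 s.
Range: R = v_x · t = 27.23 × 14.77 = 402 m.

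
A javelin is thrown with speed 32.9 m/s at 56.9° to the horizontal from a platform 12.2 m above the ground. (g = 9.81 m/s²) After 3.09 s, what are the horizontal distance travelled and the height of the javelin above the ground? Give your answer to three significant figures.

v_x = 32.9 cos 56.9° = 17.97 m/s; v_y0 = 32.9 sin 56.9° = 27.56 m/s.
x = v_x t = 17.97 × 3.09 = 55.5 m.
y = 12.2 + v_y0 t − ½ g t² = 50.5 m.

x = 55.5 m, y = 50.5 m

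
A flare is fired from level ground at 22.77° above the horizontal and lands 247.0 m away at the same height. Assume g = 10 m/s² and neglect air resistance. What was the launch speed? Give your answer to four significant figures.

On level ground, R = v₀² sin(2θ) / g, so v₀ = √(R g / sin 2θ).
sin(2 × 22.77°) = 0.7137.
v₀ = √(247.0 × 10 / 0.7137) = √3460.8 = 58.83 m/s.

58.83 m/s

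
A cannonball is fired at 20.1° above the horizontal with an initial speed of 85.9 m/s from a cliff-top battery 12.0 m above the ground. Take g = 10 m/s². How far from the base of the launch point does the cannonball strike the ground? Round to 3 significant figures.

Components: v_x = 85.9 cos 20.1° = 80.67 m/s, v_y = 85.9 sin 20.1° = 29.52 m/s.
Vertical: 0 = 12.0 + 29.52 t − ½(10) t² ⇒ 5.000 t² − 29.52 t − 12.0 = 0.
t = [29.52 + √(871.4 + 240.0)] / 10.00 = 6.286 s.
Horizontal: R = v_x · t = 80.67 × 6.286 = 507 m.

507 m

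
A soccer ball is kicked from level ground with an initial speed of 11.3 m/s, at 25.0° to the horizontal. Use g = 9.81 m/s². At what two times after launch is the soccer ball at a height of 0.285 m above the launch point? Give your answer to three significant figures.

v_y0 = 11.3 sin 25.0° = 4.776 m/s.
Set y = v_y0 t − ½ g t² = 0.285: 4.905 t² − 4.776 t + 0.285 = 0.
t = [4.776 ± √(22.81 − 5.592)] / 9.81 = (4.776 ± 4.149) / 9.81, giving t = 0.0639 s or t = 0.910 s.
So the soccer ball is at 0.285 m at t = 0.0639 s (rising) and t = 0.910 s (falling).

0.0639 s and 0.910 s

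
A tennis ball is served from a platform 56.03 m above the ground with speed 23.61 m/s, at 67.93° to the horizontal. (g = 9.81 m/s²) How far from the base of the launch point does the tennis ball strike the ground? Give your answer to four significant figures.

55.71 m

Components: v_x = 23.61 cos 67.93° = 8.8712 m/s, v_y = 23.61 sin 67.93° = 21.880 m/s.
Vertical: 0 = 56.03 + 21.880 t − ½(9.81) t² ⇒ 4.905 t² − 21.880 t − 56.03 = 0.
t = [21.880 + √(478.73 + 1099.3)] / 9.810 = 6.2798 s.
Horizontal: R = v_x · t = 8.8712 × 6.2798 = 55.71 m.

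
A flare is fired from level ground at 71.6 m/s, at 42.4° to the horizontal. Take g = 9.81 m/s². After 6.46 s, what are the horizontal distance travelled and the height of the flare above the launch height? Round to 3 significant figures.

x = 342 m, y = 107 m

v_x = 71.6 cos 42.4° = 52.87 m/s; v_y0 = 71.6 sin 42.4° = 48.28 m/s.
x = v_x t = 52.87 × 6.46 = 342 m.
y = v_y0 t − ½ g t² = 48.28×6.46 − 4.905×6.46² = 107 m.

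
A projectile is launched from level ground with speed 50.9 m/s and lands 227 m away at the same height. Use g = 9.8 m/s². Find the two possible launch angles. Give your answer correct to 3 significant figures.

29.6° and 60.4°

Level-ground range: R = v₀² sin(2θ)/g ⇒ sin 2θ = R g / v₀² = 227×9.8/50.9² = 0.8587.
2θ = arcsin(0.8587) = 59.17° or 180° − 59.17° = 120.83°.
So θ = 29.6° or θ = 60.4°.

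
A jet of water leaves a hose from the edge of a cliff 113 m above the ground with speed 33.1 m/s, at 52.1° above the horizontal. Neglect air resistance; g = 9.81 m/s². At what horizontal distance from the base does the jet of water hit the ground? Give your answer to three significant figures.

Components: v_x = 33.1 cos 52.1° = 20.33 m/s, v_y = 33.1 sin 52.1° = 26.12 m/s.
Vertical: 0 = 113 + 26.12 t − ½(9.81) t² ⇒ 4.905 t² − 26.12 t − 113 = 0.
t = [26.12 + √(682.3 + 2217)] / 9.810 = 8.151 s.
Horizontal: R = v_x · t = 20.33 × 8.151 = 166 m.

166 m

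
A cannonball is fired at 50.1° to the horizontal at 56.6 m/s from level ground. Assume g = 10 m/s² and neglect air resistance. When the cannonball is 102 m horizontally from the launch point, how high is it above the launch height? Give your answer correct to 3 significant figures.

v_x = 56.6 cos 50.1° = 36.31 m/s, v_y0 = 56.6 sin 50.1° = 43.42 m/s.
Time to reach x = 102 m: t = x / v_x = 102 / 36.31 = 2.809 s.
y = v_y0 t − ½ g t² = 43.42×2.809 − 5.000×2.809² = 82.5 m.

82.5 m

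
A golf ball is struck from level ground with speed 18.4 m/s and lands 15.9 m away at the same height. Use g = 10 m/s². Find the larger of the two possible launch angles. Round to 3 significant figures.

Level-ground range: R = v₀² sin(2θ)/g ⇒ sin 2θ = R g / v₀² = 15.9×10/18.4² = 0.4696.
2θ = arcsin(0.4696) = 28.01° or 180° − 28.01° = 151.99°.
So θ = 14.0° or θ = 76.0°.

76.0°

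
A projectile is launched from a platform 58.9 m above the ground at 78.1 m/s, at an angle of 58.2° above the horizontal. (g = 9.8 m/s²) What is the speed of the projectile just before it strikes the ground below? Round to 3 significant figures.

85.2 m/s

v_x = 78.1 cos 58.2° = 41.16 m/s is unchanged throughout.
For the vertical component, v_y² = v_y0² + 2 g h = (66.38)² + 2×9.8×58.9 = 5561, so |v_y| = 74.57 m/s.
Impact speed = √(v_x² + v_y²) = √(1694 + 5561) = 85.2 m/s.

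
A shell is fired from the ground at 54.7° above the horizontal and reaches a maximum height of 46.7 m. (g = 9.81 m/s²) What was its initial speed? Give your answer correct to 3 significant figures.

37.1 m/s

At maximum height v_y = 0, so (v₀ sin θ)² = 2 g H.
v₀ sin 54.7° = √(2 × 9.81 × 46.7) = 30.27 m/s.
v₀ = 30.27 / sin 54.7° = 30.27 / 0.8161 = 37.1 m/s.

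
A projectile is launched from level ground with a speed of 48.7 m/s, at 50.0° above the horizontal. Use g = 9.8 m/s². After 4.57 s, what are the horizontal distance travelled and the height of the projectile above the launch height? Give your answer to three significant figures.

x = 143 m, y = 68.2 m

v_x = 48.7 cos 50.0° = 31.30 m/s; v_y0 = 48.7 sin 50.0° = 37.31 m/s.
x = v_x t = 31.30 × 4.57 = 143 m.
y = v_y0 t − ½ g t² = 37.31×4.57 − 4.900×4.57² = 68.2 m.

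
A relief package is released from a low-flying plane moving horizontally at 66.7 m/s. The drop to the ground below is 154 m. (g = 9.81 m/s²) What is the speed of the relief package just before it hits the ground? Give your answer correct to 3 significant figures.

Fall time: t = √(2 × 154 / 9.81) = 5.603 s.
At impact: v_x = 66.7 m/s (unchanged), v_y = g t = 9.81 × 5.603 = 54.97 m/s.
Speed = √(v_x² + v_y²) = √(4449 + 3022) = 86.4 m/s.

86.4 m/s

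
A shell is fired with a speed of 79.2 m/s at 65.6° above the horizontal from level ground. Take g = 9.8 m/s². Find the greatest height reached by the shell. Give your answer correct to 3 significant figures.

265 m

Vertical component of launch velocity: v_y = 79.2 sin 65.6° = 72.13 m/s.
At the highest point the vertical velocity is zero, so v_y² = 2 g h_max.
h_max = (72.13)² / (2 × 9.8) = 5203 / 19.60 = 265 m.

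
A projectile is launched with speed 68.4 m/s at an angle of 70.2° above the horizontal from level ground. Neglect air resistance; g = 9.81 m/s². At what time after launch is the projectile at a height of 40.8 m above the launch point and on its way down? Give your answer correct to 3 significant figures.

12.5 s

v_y0 = 68.4 sin 70.2° = 64.36 m/s.
Set y = v_y0 t − ½ g t² = 40.8: 4.905 t² − 64.36 t + 40.8 = 0.
t = [64.36 ± √(4142 − 800.5)] / 9.81 = (64.36 ± 57.81) / 9.81, giving t = 0.668 s or t = 12.5 s.
On the way down corresponds to the larger root: t = 12.5 s.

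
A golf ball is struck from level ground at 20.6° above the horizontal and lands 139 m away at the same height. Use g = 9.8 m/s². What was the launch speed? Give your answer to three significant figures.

45.5 m/s

On level ground, R = v₀² sin(2θ) / g, so v₀ = √(R g / sin 2θ).
sin(2 × 20.6°) = 0.6587.
v₀ = √(139 × 9.8 / 0.6587) = √2068 = 45.5 m/s.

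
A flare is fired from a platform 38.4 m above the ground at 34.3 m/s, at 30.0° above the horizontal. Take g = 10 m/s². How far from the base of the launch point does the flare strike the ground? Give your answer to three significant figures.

Components: v_x = 34.3 cos 30.0° = 29.70 m/s, v_y = 34.3 sin 30.0° = 17.15 m/s.
Vertical: 0 = 38.4 + 17.15 t − ½(10) t² ⇒ 5.000 t² − 17.15 t − 38.4 = 0.
t = [17.15 + √(294.1 + 768.0)] / 10.00 = 4.974 s.
Horizontal: R = v_x · t = 29.70 × 4.974 = 148 m.

148 m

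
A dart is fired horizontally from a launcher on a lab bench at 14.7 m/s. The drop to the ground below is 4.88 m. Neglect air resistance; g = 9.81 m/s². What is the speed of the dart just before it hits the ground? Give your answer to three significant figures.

Fall time: t = √(2 × 4.88 / 9.81) = 0.9974 s.
At impact: v_x = 14.7 m/s (unchanged), v_y = g t = 9.81 × 0.9974 = 9.784 m/s.
Speed = √(v_x² + v_y²) = √(216.1 + 95.73) = 17.7 m/s.

17.7 m/s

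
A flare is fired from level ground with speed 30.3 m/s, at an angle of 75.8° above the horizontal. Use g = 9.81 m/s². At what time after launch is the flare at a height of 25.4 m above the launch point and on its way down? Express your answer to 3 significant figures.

4.94 s

v_y0 = 30.3 sin 75.8° = 29.37 m/s.
Set y = v_y0 t − ½ g t² = 25.4: 4.905 t² − 29.37 t + 25.4 = 0.
t = [29.37 ± √(862.6 − 498.3)] / 9.81 = (29.37 ± 19.09) / 9.81, giving t = 1.05 s or t = 4.94 s.
On the way down corresponds to the larger root: t = 4.94 s.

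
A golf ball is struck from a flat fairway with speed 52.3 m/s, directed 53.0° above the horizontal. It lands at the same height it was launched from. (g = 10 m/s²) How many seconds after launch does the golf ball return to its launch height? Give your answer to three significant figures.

Vertical component: v_y = 52.3 sin 53.0° = 41.77 m/s.
For a projectile landing at launch height, time of flight is t = 2 v_y / g = 2 × 41.77 / 10 = 8.35 s.

8.35 s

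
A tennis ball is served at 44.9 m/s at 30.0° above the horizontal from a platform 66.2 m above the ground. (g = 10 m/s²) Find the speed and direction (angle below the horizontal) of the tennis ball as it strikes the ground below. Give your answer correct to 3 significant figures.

v_x = 44.9 cos 30.0° = 38.88 m/s (constant).
|v_y| at impact = √((22.45)² + 2×10×66.2) = 42.76 m/s.
Speed = √(38.88² + 42.76²) = 57.8 m/s; angle = arctan(42.76/38.88) = 47.7° below horizontal.

57.8 m/s at 47.7° below the horizontal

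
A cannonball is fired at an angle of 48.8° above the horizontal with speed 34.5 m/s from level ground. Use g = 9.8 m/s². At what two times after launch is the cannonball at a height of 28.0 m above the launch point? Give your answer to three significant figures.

v_y0 = 34.5 sin 48.8° = 25.96 m/s.
Set y = v_y0 t − ½ g t² = 28.0: 4.900 t² − 25.96 t + 28.0 = 0.
t = [25.96 ± √(673.9 − 548.8)] / 9.8 = (25.96 ± 11.18) / 9.8, giving t = 1.51 s or t = 3.79 s.
So the cannonball is at 28.0 m at t = 1.51 s (rising) and t = 3.79 s (falling).

1.51 s and 3.79 s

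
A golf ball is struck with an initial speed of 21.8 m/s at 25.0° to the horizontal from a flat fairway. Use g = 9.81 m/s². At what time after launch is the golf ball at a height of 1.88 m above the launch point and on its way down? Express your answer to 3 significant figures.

1.65 s

v_y0 = 21.8 sin 25.0° = 9.213 m/s.
Set y = v_y0 t − ½ g t² = 1.88: 4.905 t² − 9.213 t + 1.88 = 0.
t = [9.213 ± √(84.88 − 36.89)] / 9.81 = (9.213 ± 6.927) / 9.81, giving t = 0.233 s or t = 1.65 s.
On the way down corresponds to the larger root: t = 1.65 s.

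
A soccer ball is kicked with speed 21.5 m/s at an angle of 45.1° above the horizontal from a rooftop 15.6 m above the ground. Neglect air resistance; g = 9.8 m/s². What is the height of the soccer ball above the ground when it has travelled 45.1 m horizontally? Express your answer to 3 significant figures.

17.6 m

v_x = 21.5 cos 45.1° = 15.18 m/s, v_y0 = 21.5 sin 45.1° = 15.23 m/s.
Time to reach x = 45.1 m: t = x / v_x = 45.1 / 15.18 = 2.971 s.
y = 15.6 + v_y0 t − ½ g t² = 15.6 + 15.23×2.971 − 4.900×2.971² = 17.6 m.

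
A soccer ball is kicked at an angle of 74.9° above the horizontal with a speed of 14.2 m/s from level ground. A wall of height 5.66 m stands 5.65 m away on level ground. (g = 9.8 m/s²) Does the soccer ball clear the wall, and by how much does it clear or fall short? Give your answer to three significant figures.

v_x = 14.2 cos 74.9° = 3.699 m/s; v_y0 = 14.2 sin 74.9° = 13.71 m/s.
Time to reach the wall: t = 5.65 / 3.699 = 1.527 s.
Height at that point: y = 13.71×1.527 − 4.900×1.527² = 9.510 m.
That is 9.510 − 5.66 = 3.85 m above the top of the wall, so the soccer ball clears it.

Yes — it clears the wall by 3.85 m.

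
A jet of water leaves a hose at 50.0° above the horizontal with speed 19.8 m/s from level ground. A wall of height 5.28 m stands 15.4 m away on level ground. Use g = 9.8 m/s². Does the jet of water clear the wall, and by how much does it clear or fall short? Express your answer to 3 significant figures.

Yes — it clears the wall by 5.90 m.

v_x = 19.8 cos 50.0° = 12.73 m/s; v_y0 = 19.8 sin 50.0° = 15.17 m/s.
Time to reach the wall: t = 15.4 / 12.73 = 1.210 s.
Height at that point: y = 15.17×1.210 − 4.900×1.210² = 11.18 m.
That is 11.18 − 5.28 = 5.90 m above the top of the wall, so the jet of water clears it.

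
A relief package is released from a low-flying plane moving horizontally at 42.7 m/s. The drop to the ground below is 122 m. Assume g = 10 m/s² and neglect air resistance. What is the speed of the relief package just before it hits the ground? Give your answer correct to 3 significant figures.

Fall time: t = √(2 × 122 / 10) = 4.940 s.
At impact: v_x = 42.7 m/s (unchanged), v_y = g t = 10 × 4.940 = 49.40 m/s.
Speed = √(v_x² + v_y²) = √(1823 + 2440) = 65.3 m/s.

65.3 m/s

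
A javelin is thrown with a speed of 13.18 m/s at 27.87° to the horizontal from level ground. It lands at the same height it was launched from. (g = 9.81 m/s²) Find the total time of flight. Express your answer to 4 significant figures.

1.256 s

Vertical component: v_y = 13.18 sin 27.87° = 6.1612 m/s.
For a projectile landing at launch height, time of flight is t = 2 v_y / g = 2 × 6.1612 / 9.81 = 1.256 s.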